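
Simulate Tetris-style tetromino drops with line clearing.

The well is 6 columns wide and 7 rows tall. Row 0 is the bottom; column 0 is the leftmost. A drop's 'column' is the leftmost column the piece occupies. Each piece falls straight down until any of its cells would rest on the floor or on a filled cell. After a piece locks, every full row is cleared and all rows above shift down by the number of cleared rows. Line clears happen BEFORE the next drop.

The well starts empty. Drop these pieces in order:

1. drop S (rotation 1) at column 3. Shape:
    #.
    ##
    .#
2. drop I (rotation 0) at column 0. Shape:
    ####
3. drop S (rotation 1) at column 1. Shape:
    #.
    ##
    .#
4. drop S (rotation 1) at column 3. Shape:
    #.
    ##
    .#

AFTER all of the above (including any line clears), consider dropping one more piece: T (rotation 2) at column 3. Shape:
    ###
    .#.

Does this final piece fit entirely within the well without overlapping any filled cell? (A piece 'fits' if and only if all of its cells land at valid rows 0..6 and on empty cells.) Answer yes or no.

Drop 1: S rot1 at col 3 lands with bottom-row=0; cleared 0 line(s) (total 0); column heights now [0 0 0 3 2 0], max=3
Drop 2: I rot0 at col 0 lands with bottom-row=3; cleared 0 line(s) (total 0); column heights now [4 4 4 4 2 0], max=4
Drop 3: S rot1 at col 1 lands with bottom-row=4; cleared 0 line(s) (total 0); column heights now [4 7 6 4 2 0], max=7
Drop 4: S rot1 at col 3 lands with bottom-row=3; cleared 0 line(s) (total 0); column heights now [4 7 6 6 5 0], max=7
Test piece T rot2 at col 3 (width 3): heights before test = [4 7 6 6 5 0]; fits = True

Answer: yes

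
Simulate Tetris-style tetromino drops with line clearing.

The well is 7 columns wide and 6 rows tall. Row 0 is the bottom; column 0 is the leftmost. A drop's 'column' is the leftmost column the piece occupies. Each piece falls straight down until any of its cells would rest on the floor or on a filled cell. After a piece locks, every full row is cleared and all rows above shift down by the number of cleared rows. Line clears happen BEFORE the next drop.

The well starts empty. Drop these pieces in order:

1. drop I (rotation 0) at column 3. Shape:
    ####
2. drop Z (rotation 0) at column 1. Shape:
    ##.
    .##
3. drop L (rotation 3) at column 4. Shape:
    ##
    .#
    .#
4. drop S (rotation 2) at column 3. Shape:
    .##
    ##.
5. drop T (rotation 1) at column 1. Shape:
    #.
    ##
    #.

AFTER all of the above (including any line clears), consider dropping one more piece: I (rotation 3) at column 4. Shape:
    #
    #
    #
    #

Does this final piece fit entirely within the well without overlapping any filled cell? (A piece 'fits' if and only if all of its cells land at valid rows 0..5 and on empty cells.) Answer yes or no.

Answer: no

Derivation:
Drop 1: I rot0 at col 3 lands with bottom-row=0; cleared 0 line(s) (total 0); column heights now [0 0 0 1 1 1 1], max=1
Drop 2: Z rot0 at col 1 lands with bottom-row=1; cleared 0 line(s) (total 0); column heights now [0 3 3 2 1 1 1], max=3
Drop 3: L rot3 at col 4 lands with bottom-row=1; cleared 0 line(s) (total 0); column heights now [0 3 3 2 4 4 1], max=4
Drop 4: S rot2 at col 3 lands with bottom-row=4; cleared 0 line(s) (total 0); column heights now [0 3 3 5 6 6 1], max=6
Drop 5: T rot1 at col 1 lands with bottom-row=3; cleared 0 line(s) (total 0); column heights now [0 6 5 5 6 6 1], max=6
Test piece I rot3 at col 4 (width 1): heights before test = [0 6 5 5 6 6 1]; fits = False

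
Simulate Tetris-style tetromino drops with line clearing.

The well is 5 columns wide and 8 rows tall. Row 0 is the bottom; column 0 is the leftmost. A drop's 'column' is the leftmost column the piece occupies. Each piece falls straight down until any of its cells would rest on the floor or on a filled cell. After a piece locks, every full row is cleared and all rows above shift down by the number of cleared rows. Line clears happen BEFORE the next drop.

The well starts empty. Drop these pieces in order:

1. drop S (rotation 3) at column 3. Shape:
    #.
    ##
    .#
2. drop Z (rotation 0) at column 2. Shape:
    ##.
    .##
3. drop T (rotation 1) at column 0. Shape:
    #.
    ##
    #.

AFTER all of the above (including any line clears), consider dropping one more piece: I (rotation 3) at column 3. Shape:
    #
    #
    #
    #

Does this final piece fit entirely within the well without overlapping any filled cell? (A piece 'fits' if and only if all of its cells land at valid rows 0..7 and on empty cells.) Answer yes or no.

Answer: no

Derivation:
Drop 1: S rot3 at col 3 lands with bottom-row=0; cleared 0 line(s) (total 0); column heights now [0 0 0 3 2], max=3
Drop 2: Z rot0 at col 2 lands with bottom-row=3; cleared 0 line(s) (total 0); column heights now [0 0 5 5 4], max=5
Drop 3: T rot1 at col 0 lands with bottom-row=0; cleared 0 line(s) (total 0); column heights now [3 2 5 5 4], max=5
Test piece I rot3 at col 3 (width 1): heights before test = [3 2 5 5 4]; fits = False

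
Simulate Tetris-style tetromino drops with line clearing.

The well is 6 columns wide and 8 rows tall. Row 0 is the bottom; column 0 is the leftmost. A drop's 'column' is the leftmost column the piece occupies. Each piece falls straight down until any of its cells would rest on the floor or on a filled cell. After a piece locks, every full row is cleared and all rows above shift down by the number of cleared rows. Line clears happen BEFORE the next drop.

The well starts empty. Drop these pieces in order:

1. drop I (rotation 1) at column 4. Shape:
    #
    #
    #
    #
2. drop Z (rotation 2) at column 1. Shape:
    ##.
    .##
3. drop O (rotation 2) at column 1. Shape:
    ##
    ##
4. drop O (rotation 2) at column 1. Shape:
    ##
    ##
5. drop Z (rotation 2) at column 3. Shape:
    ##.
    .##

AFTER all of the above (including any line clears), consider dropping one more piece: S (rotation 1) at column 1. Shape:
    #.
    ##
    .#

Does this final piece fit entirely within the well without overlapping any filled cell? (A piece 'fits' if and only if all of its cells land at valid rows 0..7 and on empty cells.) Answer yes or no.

Drop 1: I rot1 at col 4 lands with bottom-row=0; cleared 0 line(s) (total 0); column heights now [0 0 0 0 4 0], max=4
Drop 2: Z rot2 at col 1 lands with bottom-row=0; cleared 0 line(s) (total 0); column heights now [0 2 2 1 4 0], max=4
Drop 3: O rot2 at col 1 lands with bottom-row=2; cleared 0 line(s) (total 0); column heights now [0 4 4 1 4 0], max=4
Drop 4: O rot2 at col 1 lands with bottom-row=4; cleared 0 line(s) (total 0); column heights now [0 6 6 1 4 0], max=6
Drop 5: Z rot2 at col 3 lands with bottom-row=4; cleared 0 line(s) (total 0); column heights now [0 6 6 6 6 5], max=6
Test piece S rot1 at col 1 (width 2): heights before test = [0 6 6 6 6 5]; fits = False

Answer: no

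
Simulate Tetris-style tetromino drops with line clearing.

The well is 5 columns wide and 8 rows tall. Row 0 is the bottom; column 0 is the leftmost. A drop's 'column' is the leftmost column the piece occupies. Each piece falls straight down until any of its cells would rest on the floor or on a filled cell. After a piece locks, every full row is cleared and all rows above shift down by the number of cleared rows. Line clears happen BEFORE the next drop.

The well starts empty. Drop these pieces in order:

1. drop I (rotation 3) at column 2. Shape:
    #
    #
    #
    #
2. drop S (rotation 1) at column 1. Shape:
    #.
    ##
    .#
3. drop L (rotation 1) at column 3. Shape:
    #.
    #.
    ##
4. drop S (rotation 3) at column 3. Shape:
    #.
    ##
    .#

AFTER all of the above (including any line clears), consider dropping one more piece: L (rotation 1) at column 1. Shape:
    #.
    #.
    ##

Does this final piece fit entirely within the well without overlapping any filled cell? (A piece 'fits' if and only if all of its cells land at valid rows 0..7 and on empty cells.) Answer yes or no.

Drop 1: I rot3 at col 2 lands with bottom-row=0; cleared 0 line(s) (total 0); column heights now [0 0 4 0 0], max=4
Drop 2: S rot1 at col 1 lands with bottom-row=4; cleared 0 line(s) (total 0); column heights now [0 7 6 0 0], max=7
Drop 3: L rot1 at col 3 lands with bottom-row=0; cleared 0 line(s) (total 0); column heights now [0 7 6 3 1], max=7
Drop 4: S rot3 at col 3 lands with bottom-row=2; cleared 0 line(s) (total 0); column heights now [0 7 6 5 4], max=7
Test piece L rot1 at col 1 (width 2): heights before test = [0 7 6 5 4]; fits = False

Answer: no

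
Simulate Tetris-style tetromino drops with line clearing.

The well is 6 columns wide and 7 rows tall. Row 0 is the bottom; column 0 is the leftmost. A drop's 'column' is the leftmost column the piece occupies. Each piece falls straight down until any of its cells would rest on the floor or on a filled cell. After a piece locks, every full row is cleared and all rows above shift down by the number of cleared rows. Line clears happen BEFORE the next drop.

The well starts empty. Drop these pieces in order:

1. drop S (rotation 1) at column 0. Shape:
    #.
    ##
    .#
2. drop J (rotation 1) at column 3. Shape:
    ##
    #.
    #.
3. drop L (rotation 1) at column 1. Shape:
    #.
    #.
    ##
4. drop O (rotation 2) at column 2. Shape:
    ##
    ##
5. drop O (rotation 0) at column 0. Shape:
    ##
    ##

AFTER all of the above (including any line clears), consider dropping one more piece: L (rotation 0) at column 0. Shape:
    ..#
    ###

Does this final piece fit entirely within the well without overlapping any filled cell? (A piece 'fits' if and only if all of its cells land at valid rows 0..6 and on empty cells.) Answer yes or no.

Drop 1: S rot1 at col 0 lands with bottom-row=0; cleared 0 line(s) (total 0); column heights now [3 2 0 0 0 0], max=3
Drop 2: J rot1 at col 3 lands with bottom-row=0; cleared 0 line(s) (total 0); column heights now [3 2 0 3 3 0], max=3
Drop 3: L rot1 at col 1 lands with bottom-row=2; cleared 0 line(s) (total 0); column heights now [3 5 3 3 3 0], max=5
Drop 4: O rot2 at col 2 lands with bottom-row=3; cleared 0 line(s) (total 0); column heights now [3 5 5 5 3 0], max=5
Drop 5: O rot0 at col 0 lands with bottom-row=5; cleared 0 line(s) (total 0); column heights now [7 7 5 5 3 0], max=7
Test piece L rot0 at col 0 (width 3): heights before test = [7 7 5 5 3 0]; fits = False

Answer: no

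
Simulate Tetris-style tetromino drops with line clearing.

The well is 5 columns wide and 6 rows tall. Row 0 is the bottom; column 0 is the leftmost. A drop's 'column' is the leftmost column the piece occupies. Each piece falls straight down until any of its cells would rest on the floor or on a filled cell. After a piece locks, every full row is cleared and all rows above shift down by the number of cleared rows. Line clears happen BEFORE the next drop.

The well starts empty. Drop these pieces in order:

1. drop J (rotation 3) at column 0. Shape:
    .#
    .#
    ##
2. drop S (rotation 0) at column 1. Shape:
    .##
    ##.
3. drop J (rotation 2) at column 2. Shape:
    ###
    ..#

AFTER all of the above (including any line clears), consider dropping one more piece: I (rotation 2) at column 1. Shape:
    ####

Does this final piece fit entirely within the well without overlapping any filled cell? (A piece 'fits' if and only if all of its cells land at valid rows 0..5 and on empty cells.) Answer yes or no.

Answer: no

Derivation:
Drop 1: J rot3 at col 0 lands with bottom-row=0; cleared 0 line(s) (total 0); column heights now [1 3 0 0 0], max=3
Drop 2: S rot0 at col 1 lands with bottom-row=3; cleared 0 line(s) (total 0); column heights now [1 4 5 5 0], max=5
Drop 3: J rot2 at col 2 lands with bottom-row=4; cleared 0 line(s) (total 0); column heights now [1 4 6 6 6], max=6
Test piece I rot2 at col 1 (width 4): heights before test = [1 4 6 6 6]; fits = False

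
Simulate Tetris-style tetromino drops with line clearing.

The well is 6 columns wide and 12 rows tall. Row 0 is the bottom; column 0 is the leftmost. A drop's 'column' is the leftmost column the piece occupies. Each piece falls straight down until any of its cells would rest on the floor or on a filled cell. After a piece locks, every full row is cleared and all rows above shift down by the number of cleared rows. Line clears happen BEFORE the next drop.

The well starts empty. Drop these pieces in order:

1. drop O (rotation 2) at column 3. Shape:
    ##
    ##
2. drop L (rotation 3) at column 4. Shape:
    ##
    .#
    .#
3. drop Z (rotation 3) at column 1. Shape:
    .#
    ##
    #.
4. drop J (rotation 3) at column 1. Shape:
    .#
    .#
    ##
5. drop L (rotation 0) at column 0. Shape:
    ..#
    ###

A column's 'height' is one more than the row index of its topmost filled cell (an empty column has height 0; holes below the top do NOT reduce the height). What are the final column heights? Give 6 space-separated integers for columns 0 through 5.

Drop 1: O rot2 at col 3 lands with bottom-row=0; cleared 0 line(s) (total 0); column heights now [0 0 0 2 2 0], max=2
Drop 2: L rot3 at col 4 lands with bottom-row=0; cleared 0 line(s) (total 0); column heights now [0 0 0 2 3 3], max=3
Drop 3: Z rot3 at col 1 lands with bottom-row=0; cleared 0 line(s) (total 0); column heights now [0 2 3 2 3 3], max=3
Drop 4: J rot3 at col 1 lands with bottom-row=3; cleared 0 line(s) (total 0); column heights now [0 4 6 2 3 3], max=6
Drop 5: L rot0 at col 0 lands with bottom-row=6; cleared 0 line(s) (total 0); column heights now [7 7 8 2 3 3], max=8

Answer: 7 7 8 2 3 3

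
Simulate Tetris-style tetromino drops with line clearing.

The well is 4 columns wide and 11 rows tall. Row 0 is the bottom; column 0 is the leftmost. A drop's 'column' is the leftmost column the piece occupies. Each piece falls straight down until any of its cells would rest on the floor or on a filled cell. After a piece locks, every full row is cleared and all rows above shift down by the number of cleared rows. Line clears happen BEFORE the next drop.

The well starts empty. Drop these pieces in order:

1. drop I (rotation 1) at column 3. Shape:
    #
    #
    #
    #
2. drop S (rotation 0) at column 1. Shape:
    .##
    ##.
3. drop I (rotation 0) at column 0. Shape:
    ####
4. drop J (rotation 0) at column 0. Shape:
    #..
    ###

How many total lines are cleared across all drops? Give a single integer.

Answer: 1

Derivation:
Drop 1: I rot1 at col 3 lands with bottom-row=0; cleared 0 line(s) (total 0); column heights now [0 0 0 4], max=4
Drop 2: S rot0 at col 1 lands with bottom-row=3; cleared 0 line(s) (total 0); column heights now [0 4 5 5], max=5
Drop 3: I rot0 at col 0 lands with bottom-row=5; cleared 1 line(s) (total 1); column heights now [0 4 5 5], max=5
Drop 4: J rot0 at col 0 lands with bottom-row=5; cleared 0 line(s) (total 1); column heights now [7 6 6 5], max=7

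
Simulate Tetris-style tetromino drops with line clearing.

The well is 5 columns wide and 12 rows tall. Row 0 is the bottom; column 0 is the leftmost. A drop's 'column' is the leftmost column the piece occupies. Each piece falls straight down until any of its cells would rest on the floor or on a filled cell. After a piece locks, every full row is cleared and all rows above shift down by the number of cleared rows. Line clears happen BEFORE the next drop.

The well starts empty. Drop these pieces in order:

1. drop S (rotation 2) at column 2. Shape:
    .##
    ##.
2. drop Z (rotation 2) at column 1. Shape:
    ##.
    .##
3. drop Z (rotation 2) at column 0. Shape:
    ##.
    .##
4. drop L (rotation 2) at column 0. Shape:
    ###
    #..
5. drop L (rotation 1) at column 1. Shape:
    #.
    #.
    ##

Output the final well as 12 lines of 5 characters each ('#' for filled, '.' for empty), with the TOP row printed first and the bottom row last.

Drop 1: S rot2 at col 2 lands with bottom-row=0; cleared 0 line(s) (total 0); column heights now [0 0 1 2 2], max=2
Drop 2: Z rot2 at col 1 lands with bottom-row=2; cleared 0 line(s) (total 0); column heights now [0 4 4 3 2], max=4
Drop 3: Z rot2 at col 0 lands with bottom-row=4; cleared 0 line(s) (total 0); column heights now [6 6 5 3 2], max=6
Drop 4: L rot2 at col 0 lands with bottom-row=6; cleared 0 line(s) (total 0); column heights now [8 8 8 3 2], max=8
Drop 5: L rot1 at col 1 lands with bottom-row=8; cleared 0 line(s) (total 0); column heights now [8 11 9 3 2], max=11

Answer: .....
.#...
.#...
.##..
###..
#....
##...
.##..
.##..
..##.
...##
..##.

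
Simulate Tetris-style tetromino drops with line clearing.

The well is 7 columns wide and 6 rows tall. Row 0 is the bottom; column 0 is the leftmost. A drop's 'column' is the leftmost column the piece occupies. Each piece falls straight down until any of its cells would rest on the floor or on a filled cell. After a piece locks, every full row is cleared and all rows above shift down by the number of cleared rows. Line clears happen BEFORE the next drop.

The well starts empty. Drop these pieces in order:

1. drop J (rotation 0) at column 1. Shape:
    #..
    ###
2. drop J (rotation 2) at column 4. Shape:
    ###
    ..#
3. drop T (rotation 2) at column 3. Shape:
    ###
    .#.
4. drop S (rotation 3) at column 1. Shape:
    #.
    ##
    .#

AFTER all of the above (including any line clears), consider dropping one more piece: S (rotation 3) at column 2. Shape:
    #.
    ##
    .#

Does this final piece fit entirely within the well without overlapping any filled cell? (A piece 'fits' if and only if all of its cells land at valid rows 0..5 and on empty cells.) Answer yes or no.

Drop 1: J rot0 at col 1 lands with bottom-row=0; cleared 0 line(s) (total 0); column heights now [0 2 1 1 0 0 0], max=2
Drop 2: J rot2 at col 4 lands with bottom-row=0; cleared 0 line(s) (total 0); column heights now [0 2 1 1 2 2 2], max=2
Drop 3: T rot2 at col 3 lands with bottom-row=2; cleared 0 line(s) (total 0); column heights now [0 2 1 4 4 4 2], max=4
Drop 4: S rot3 at col 1 lands with bottom-row=1; cleared 0 line(s) (total 0); column heights now [0 4 3 4 4 4 2], max=4
Test piece S rot3 at col 2 (width 2): heights before test = [0 4 3 4 4 4 2]; fits = False

Answer: no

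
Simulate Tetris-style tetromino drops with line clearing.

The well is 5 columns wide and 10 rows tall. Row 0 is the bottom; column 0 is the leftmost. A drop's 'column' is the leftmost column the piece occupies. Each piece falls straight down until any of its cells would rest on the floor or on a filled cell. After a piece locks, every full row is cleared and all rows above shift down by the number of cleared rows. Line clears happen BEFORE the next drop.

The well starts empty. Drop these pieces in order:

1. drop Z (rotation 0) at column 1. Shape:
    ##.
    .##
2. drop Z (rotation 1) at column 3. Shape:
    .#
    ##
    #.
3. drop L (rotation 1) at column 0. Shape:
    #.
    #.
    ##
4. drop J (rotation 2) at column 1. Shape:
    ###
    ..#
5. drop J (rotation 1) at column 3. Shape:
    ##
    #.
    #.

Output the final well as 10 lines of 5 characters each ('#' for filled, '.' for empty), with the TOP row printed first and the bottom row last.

Answer: .....
.....
...##
...#.
...#.
####.
#..##
##.##
.###.
..##.

Derivation:
Drop 1: Z rot0 at col 1 lands with bottom-row=0; cleared 0 line(s) (total 0); column heights now [0 2 2 1 0], max=2
Drop 2: Z rot1 at col 3 lands with bottom-row=1; cleared 0 line(s) (total 0); column heights now [0 2 2 3 4], max=4
Drop 3: L rot1 at col 0 lands with bottom-row=2; cleared 0 line(s) (total 0); column heights now [5 3 2 3 4], max=5
Drop 4: J rot2 at col 1 lands with bottom-row=3; cleared 0 line(s) (total 0); column heights now [5 5 5 5 4], max=5
Drop 5: J rot1 at col 3 lands with bottom-row=5; cleared 0 line(s) (total 0); column heights now [5 5 5 8 8], max=8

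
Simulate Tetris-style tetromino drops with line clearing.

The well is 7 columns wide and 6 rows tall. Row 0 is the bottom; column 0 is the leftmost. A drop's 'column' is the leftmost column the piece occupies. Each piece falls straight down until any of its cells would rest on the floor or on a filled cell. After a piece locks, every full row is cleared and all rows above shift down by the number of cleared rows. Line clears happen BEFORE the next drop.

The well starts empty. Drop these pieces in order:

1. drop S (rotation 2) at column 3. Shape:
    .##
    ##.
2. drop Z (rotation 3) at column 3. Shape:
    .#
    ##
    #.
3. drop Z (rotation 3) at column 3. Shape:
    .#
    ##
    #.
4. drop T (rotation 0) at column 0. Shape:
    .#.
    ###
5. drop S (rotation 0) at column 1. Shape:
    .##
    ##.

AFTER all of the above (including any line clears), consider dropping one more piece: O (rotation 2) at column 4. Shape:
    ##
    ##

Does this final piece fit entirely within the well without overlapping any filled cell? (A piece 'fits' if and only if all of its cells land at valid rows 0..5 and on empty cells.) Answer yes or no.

Drop 1: S rot2 at col 3 lands with bottom-row=0; cleared 0 line(s) (total 0); column heights now [0 0 0 1 2 2 0], max=2
Drop 2: Z rot3 at col 3 lands with bottom-row=1; cleared 0 line(s) (total 0); column heights now [0 0 0 3 4 2 0], max=4
Drop 3: Z rot3 at col 3 lands with bottom-row=3; cleared 0 line(s) (total 0); column heights now [0 0 0 5 6 2 0], max=6
Drop 4: T rot0 at col 0 lands with bottom-row=0; cleared 0 line(s) (total 0); column heights now [1 2 1 5 6 2 0], max=6
Drop 5: S rot0 at col 1 lands with bottom-row=4; cleared 0 line(s) (total 0); column heights now [1 5 6 6 6 2 0], max=6
Test piece O rot2 at col 4 (width 2): heights before test = [1 5 6 6 6 2 0]; fits = False

Answer: no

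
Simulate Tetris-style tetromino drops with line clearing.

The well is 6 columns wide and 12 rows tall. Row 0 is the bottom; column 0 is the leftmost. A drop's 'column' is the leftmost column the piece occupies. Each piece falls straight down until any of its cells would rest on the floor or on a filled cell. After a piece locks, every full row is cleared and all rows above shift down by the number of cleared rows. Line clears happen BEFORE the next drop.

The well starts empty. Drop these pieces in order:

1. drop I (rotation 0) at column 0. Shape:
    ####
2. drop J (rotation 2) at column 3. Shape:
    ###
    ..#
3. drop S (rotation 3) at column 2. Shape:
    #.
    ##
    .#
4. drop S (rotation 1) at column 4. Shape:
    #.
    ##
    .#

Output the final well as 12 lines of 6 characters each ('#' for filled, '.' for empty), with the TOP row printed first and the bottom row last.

Drop 1: I rot0 at col 0 lands with bottom-row=0; cleared 0 line(s) (total 0); column heights now [1 1 1 1 0 0], max=1
Drop 2: J rot2 at col 3 lands with bottom-row=0; cleared 0 line(s) (total 0); column heights now [1 1 1 2 2 2], max=2
Drop 3: S rot3 at col 2 lands with bottom-row=2; cleared 0 line(s) (total 0); column heights now [1 1 5 4 2 2], max=5
Drop 4: S rot1 at col 4 lands with bottom-row=2; cleared 0 line(s) (total 0); column heights now [1 1 5 4 5 4], max=5

Answer: ......
......
......
......
......
......
......
..#.#.
..####
...#.#
...###
####.#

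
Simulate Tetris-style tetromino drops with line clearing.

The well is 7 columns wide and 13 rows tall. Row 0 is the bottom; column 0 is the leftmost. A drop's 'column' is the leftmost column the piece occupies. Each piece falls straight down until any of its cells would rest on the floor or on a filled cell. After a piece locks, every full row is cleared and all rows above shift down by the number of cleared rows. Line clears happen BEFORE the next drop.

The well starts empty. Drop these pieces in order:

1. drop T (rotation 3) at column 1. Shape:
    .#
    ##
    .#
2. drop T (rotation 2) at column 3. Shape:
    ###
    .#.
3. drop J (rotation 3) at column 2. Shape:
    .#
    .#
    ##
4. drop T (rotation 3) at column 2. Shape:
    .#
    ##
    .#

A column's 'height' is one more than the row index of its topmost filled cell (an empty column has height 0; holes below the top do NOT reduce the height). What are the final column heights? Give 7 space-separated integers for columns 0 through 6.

Answer: 0 2 8 9 2 2 0

Derivation:
Drop 1: T rot3 at col 1 lands with bottom-row=0; cleared 0 line(s) (total 0); column heights now [0 2 3 0 0 0 0], max=3
Drop 2: T rot2 at col 3 lands with bottom-row=0; cleared 0 line(s) (total 0); column heights now [0 2 3 2 2 2 0], max=3
Drop 3: J rot3 at col 2 lands with bottom-row=3; cleared 0 line(s) (total 0); column heights now [0 2 4 6 2 2 0], max=6
Drop 4: T rot3 at col 2 lands with bottom-row=6; cleared 0 line(s) (total 0); column heights now [0 2 8 9 2 2 0], max=9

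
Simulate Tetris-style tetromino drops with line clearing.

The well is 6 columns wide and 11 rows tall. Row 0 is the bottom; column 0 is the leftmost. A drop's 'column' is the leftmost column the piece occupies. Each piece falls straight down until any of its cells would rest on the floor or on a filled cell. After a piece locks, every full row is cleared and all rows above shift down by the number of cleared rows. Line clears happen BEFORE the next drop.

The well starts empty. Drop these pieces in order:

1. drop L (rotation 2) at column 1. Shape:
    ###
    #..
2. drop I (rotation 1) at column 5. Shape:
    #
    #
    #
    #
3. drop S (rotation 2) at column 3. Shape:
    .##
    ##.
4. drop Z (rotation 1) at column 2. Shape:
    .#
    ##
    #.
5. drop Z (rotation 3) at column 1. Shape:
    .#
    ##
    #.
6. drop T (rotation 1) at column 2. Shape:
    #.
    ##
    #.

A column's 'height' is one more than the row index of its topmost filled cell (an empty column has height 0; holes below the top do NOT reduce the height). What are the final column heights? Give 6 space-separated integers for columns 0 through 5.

Drop 1: L rot2 at col 1 lands with bottom-row=0; cleared 0 line(s) (total 0); column heights now [0 2 2 2 0 0], max=2
Drop 2: I rot1 at col 5 lands with bottom-row=0; cleared 0 line(s) (total 0); column heights now [0 2 2 2 0 4], max=4
Drop 3: S rot2 at col 3 lands with bottom-row=3; cleared 0 line(s) (total 0); column heights now [0 2 2 4 5 5], max=5
Drop 4: Z rot1 at col 2 lands with bottom-row=3; cleared 0 line(s) (total 0); column heights now [0 2 5 6 5 5], max=6
Drop 5: Z rot3 at col 1 lands with bottom-row=4; cleared 0 line(s) (total 0); column heights now [0 6 7 6 5 5], max=7
Drop 6: T rot1 at col 2 lands with bottom-row=7; cleared 0 line(s) (total 0); column heights now [0 6 10 9 5 5], max=10

Answer: 0 6 10 9 5 5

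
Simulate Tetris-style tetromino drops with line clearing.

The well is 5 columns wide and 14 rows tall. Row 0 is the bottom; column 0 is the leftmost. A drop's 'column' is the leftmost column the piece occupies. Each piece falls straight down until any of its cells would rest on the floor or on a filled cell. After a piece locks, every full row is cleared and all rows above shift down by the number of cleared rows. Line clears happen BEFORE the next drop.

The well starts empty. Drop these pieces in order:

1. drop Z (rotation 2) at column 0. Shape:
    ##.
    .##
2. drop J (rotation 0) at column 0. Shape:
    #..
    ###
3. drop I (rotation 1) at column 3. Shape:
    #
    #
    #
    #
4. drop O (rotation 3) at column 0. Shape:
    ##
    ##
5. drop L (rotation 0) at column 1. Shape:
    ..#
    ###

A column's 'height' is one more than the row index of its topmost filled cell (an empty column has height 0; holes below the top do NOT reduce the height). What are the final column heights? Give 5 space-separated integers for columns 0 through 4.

Drop 1: Z rot2 at col 0 lands with bottom-row=0; cleared 0 line(s) (total 0); column heights now [2 2 1 0 0], max=2
Drop 2: J rot0 at col 0 lands with bottom-row=2; cleared 0 line(s) (total 0); column heights now [4 3 3 0 0], max=4
Drop 3: I rot1 at col 3 lands with bottom-row=0; cleared 0 line(s) (total 0); column heights now [4 3 3 4 0], max=4
Drop 4: O rot3 at col 0 lands with bottom-row=4; cleared 0 line(s) (total 0); column heights now [6 6 3 4 0], max=6
Drop 5: L rot0 at col 1 lands with bottom-row=6; cleared 0 line(s) (total 0); column heights now [6 7 7 8 0], max=8

Answer: 6 7 7 8 0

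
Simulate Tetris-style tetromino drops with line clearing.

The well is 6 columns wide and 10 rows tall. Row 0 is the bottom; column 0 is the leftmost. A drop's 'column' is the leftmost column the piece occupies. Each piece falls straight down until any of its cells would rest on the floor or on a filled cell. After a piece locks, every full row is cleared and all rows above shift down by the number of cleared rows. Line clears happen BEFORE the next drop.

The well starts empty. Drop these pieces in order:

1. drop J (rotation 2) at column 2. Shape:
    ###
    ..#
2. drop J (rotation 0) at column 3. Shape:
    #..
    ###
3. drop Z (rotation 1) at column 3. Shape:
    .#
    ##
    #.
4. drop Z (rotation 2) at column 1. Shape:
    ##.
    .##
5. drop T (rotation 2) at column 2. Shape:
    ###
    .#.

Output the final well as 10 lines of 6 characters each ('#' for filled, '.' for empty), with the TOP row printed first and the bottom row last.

Answer: ......
..###.
.###..
..###.
...##.
...#..
...#..
...###
..###.
....#.

Derivation:
Drop 1: J rot2 at col 2 lands with bottom-row=0; cleared 0 line(s) (total 0); column heights now [0 0 2 2 2 0], max=2
Drop 2: J rot0 at col 3 lands with bottom-row=2; cleared 0 line(s) (total 0); column heights now [0 0 2 4 3 3], max=4
Drop 3: Z rot1 at col 3 lands with bottom-row=4; cleared 0 line(s) (total 0); column heights now [0 0 2 6 7 3], max=7
Drop 4: Z rot2 at col 1 lands with bottom-row=6; cleared 0 line(s) (total 0); column heights now [0 8 8 7 7 3], max=8
Drop 5: T rot2 at col 2 lands with bottom-row=7; cleared 0 line(s) (total 0); column heights now [0 8 9 9 9 3], max=9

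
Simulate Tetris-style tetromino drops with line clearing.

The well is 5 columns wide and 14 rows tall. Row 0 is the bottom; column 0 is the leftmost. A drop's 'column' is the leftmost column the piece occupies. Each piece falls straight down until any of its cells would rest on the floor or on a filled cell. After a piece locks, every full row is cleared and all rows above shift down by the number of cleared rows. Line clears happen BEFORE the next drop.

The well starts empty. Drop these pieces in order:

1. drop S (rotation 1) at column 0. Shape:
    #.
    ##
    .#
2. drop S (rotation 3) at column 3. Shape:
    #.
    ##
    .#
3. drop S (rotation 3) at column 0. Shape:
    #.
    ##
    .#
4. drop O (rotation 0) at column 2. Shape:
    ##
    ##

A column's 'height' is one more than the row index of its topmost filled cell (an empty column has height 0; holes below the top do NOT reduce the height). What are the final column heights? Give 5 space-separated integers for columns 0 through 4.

Answer: 5 4 5 5 2

Derivation:
Drop 1: S rot1 at col 0 lands with bottom-row=0; cleared 0 line(s) (total 0); column heights now [3 2 0 0 0], max=3
Drop 2: S rot3 at col 3 lands with bottom-row=0; cleared 0 line(s) (total 0); column heights now [3 2 0 3 2], max=3
Drop 3: S rot3 at col 0 lands with bottom-row=2; cleared 0 line(s) (total 0); column heights now [5 4 0 3 2], max=5
Drop 4: O rot0 at col 2 lands with bottom-row=3; cleared 0 line(s) (total 0); column heights now [5 4 5 5 2], max=5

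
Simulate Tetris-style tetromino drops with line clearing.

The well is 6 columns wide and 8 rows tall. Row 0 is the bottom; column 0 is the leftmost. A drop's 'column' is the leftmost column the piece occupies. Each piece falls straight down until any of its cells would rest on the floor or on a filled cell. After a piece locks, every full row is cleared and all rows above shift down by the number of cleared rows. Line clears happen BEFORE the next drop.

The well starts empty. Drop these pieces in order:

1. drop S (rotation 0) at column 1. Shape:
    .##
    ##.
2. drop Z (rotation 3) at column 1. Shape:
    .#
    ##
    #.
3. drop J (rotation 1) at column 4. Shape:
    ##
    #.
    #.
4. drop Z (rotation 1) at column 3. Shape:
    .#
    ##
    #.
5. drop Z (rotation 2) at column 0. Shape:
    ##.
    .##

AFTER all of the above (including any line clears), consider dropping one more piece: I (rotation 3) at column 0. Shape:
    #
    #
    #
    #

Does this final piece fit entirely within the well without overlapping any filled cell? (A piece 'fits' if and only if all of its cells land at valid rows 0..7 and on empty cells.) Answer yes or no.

Answer: no

Derivation:
Drop 1: S rot0 at col 1 lands with bottom-row=0; cleared 0 line(s) (total 0); column heights now [0 1 2 2 0 0], max=2
Drop 2: Z rot3 at col 1 lands with bottom-row=1; cleared 0 line(s) (total 0); column heights now [0 3 4 2 0 0], max=4
Drop 3: J rot1 at col 4 lands with bottom-row=0; cleared 0 line(s) (total 0); column heights now [0 3 4 2 3 3], max=4
Drop 4: Z rot1 at col 3 lands with bottom-row=2; cleared 0 line(s) (total 0); column heights now [0 3 4 4 5 3], max=5
Drop 5: Z rot2 at col 0 lands with bottom-row=4; cleared 0 line(s) (total 0); column heights now [6 6 5 4 5 3], max=6
Test piece I rot3 at col 0 (width 1): heights before test = [6 6 5 4 5 3]; fits = False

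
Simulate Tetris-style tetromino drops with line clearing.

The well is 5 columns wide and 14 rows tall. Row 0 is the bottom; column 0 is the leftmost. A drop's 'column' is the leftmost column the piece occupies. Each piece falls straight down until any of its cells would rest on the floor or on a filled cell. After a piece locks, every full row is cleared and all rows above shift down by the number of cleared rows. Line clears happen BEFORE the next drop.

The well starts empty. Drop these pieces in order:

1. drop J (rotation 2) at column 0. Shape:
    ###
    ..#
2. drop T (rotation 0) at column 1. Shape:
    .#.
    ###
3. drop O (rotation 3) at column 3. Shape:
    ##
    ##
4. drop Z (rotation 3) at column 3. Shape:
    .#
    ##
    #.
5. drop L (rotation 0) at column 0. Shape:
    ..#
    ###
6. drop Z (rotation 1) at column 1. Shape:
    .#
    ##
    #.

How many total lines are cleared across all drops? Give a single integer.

Drop 1: J rot2 at col 0 lands with bottom-row=0; cleared 0 line(s) (total 0); column heights now [2 2 2 0 0], max=2
Drop 2: T rot0 at col 1 lands with bottom-row=2; cleared 0 line(s) (total 0); column heights now [2 3 4 3 0], max=4
Drop 3: O rot3 at col 3 lands with bottom-row=3; cleared 0 line(s) (total 0); column heights now [2 3 4 5 5], max=5
Drop 4: Z rot3 at col 3 lands with bottom-row=5; cleared 0 line(s) (total 0); column heights now [2 3 4 7 8], max=8
Drop 5: L rot0 at col 0 lands with bottom-row=4; cleared 1 line(s) (total 1); column heights now [2 3 5 6 7], max=7
Drop 6: Z rot1 at col 1 lands with bottom-row=4; cleared 0 line(s) (total 1); column heights now [2 6 7 6 7], max=7

Answer: 1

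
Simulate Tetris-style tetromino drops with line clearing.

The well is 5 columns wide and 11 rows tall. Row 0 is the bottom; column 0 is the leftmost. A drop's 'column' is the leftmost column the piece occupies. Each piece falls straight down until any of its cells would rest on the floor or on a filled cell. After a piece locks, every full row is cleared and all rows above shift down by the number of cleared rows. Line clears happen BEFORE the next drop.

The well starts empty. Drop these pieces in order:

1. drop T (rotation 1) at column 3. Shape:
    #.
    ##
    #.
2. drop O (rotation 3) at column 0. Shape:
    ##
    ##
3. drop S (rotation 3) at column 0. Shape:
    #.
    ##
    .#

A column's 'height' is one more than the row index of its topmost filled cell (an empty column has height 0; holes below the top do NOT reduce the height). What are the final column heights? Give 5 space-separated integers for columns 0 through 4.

Drop 1: T rot1 at col 3 lands with bottom-row=0; cleared 0 line(s) (total 0); column heights now [0 0 0 3 2], max=3
Drop 2: O rot3 at col 0 lands with bottom-row=0; cleared 0 line(s) (total 0); column heights now [2 2 0 3 2], max=3
Drop 3: S rot3 at col 0 lands with bottom-row=2; cleared 0 line(s) (total 0); column heights now [5 4 0 3 2], max=5

Answer: 5 4 0 3 2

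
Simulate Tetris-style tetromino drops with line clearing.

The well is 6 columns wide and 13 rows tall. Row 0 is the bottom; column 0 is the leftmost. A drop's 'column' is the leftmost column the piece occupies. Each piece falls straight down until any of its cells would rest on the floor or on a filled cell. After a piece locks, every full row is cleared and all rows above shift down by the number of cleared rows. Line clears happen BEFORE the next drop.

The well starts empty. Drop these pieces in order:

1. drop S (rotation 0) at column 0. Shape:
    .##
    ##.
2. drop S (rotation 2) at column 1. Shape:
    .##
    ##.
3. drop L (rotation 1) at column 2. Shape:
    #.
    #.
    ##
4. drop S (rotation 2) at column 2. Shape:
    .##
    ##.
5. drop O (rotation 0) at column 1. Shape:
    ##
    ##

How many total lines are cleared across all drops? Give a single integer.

Answer: 0

Derivation:
Drop 1: S rot0 at col 0 lands with bottom-row=0; cleared 0 line(s) (total 0); column heights now [1 2 2 0 0 0], max=2
Drop 2: S rot2 at col 1 lands with bottom-row=2; cleared 0 line(s) (total 0); column heights now [1 3 4 4 0 0], max=4
Drop 3: L rot1 at col 2 lands with bottom-row=4; cleared 0 line(s) (total 0); column heights now [1 3 7 5 0 0], max=7
Drop 4: S rot2 at col 2 lands with bottom-row=7; cleared 0 line(s) (total 0); column heights now [1 3 8 9 9 0], max=9
Drop 5: O rot0 at col 1 lands with bottom-row=8; cleared 0 line(s) (total 0); column heights now [1 10 10 9 9 0], max=10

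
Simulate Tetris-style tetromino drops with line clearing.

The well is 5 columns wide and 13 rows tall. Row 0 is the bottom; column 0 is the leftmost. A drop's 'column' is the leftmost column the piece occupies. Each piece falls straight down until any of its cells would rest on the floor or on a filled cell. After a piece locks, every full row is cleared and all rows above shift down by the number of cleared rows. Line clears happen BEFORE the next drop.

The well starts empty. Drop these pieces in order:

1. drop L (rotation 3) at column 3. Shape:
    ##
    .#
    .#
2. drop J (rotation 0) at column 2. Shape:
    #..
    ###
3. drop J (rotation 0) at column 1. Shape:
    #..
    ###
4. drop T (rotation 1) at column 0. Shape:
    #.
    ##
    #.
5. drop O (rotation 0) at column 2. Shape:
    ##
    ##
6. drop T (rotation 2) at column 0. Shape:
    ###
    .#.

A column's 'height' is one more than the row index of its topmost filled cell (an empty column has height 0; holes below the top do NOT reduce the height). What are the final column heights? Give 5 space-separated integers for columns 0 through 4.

Drop 1: L rot3 at col 3 lands with bottom-row=0; cleared 0 line(s) (total 0); column heights now [0 0 0 3 3], max=3
Drop 2: J rot0 at col 2 lands with bottom-row=3; cleared 0 line(s) (total 0); column heights now [0 0 5 4 4], max=5
Drop 3: J rot0 at col 1 lands with bottom-row=5; cleared 0 line(s) (total 0); column heights now [0 7 6 6 4], max=7
Drop 4: T rot1 at col 0 lands with bottom-row=6; cleared 0 line(s) (total 0); column heights now [9 8 6 6 4], max=9
Drop 5: O rot0 at col 2 lands with bottom-row=6; cleared 0 line(s) (total 0); column heights now [9 8 8 8 4], max=9
Drop 6: T rot2 at col 0 lands with bottom-row=8; cleared 0 line(s) (total 0); column heights now [10 10 10 8 4], max=10

Answer: 10 10 10 8 4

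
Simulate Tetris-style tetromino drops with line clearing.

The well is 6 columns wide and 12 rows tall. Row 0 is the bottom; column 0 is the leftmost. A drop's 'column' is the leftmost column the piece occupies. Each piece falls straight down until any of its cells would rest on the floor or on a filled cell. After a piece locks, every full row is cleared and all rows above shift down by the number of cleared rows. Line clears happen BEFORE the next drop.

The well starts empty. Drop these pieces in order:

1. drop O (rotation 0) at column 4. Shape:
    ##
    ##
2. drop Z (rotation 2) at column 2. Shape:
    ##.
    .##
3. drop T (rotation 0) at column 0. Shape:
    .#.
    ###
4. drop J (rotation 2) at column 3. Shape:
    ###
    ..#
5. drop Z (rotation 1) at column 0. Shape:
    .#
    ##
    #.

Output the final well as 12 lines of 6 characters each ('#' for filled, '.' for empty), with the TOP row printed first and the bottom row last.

Drop 1: O rot0 at col 4 lands with bottom-row=0; cleared 0 line(s) (total 0); column heights now [0 0 0 0 2 2], max=2
Drop 2: Z rot2 at col 2 lands with bottom-row=2; cleared 0 line(s) (total 0); column heights now [0 0 4 4 3 2], max=4
Drop 3: T rot0 at col 0 lands with bottom-row=4; cleared 0 line(s) (total 0); column heights now [5 6 5 4 3 2], max=6
Drop 4: J rot2 at col 3 lands with bottom-row=3; cleared 1 line(s) (total 1); column heights now [0 5 4 4 3 4], max=5
Drop 5: Z rot1 at col 0 lands with bottom-row=4; cleared 0 line(s) (total 1); column heights now [6 7 4 4 3 4], max=7

Answer: ......
......
......
......
......
.#....
##....
##....
..##.#
...##.
....##
....##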